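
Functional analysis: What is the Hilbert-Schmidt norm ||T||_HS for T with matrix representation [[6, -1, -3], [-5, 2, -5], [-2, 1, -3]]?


The Hilbert-Schmidt norm is sqrt(sum of squares of all entries).
Sum of squares = 6^2 + (-1)^2 + (-3)^2 + (-5)^2 + 2^2 + (-5)^2 + (-2)^2 + 1^2 + (-3)^2
= 36 + 1 + 9 + 25 + 4 + 25 + 4 + 1 + 9 = 114
||T||_HS = sqrt(114) = 10.6771

10.6771


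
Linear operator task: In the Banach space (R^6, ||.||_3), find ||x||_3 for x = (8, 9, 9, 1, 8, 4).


The l^3 norm = (sum |x_i|^3)^(1/3)
Sum of 3th powers = 512 + 729 + 729 + 1 + 512 + 64 = 2547
||x||_3 = (2547)^(1/3) = 13.6566

13.6566


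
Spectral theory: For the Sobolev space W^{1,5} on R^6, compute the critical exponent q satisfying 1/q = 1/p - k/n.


Using the Sobolev embedding formula: 1/q = 1/p - k/n
1/q = 1/5 - 1/6 = 1/30
q = 1/(1/30) = 30

30.0000


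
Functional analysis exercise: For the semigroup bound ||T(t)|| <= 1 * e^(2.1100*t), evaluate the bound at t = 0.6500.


||T(0.6500)|| <= 1 * exp(2.1100 * 0.6500)
= 1 * exp(1.3715)
= 1 * 3.9413
= 3.9413

3.9413


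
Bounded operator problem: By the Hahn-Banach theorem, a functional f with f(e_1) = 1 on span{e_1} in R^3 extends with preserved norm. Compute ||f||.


The norm of f is given by ||f|| = sup_{||x||=1} |f(x)|.
On span{e_1}, ||e_1|| = 1, so ||f|| = |f(e_1)| / ||e_1||
= |1| / 1 = 1.0000

1.0000


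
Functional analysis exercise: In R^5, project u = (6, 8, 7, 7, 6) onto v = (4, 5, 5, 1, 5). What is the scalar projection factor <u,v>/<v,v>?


Computing <u,v> = 6*4 + 8*5 + 7*5 + 7*1 + 6*5 = 136
Computing <v,v> = 4^2 + 5^2 + 5^2 + 1^2 + 5^2 = 92
Projection coefficient = 136/92 = 1.4783

1.4783


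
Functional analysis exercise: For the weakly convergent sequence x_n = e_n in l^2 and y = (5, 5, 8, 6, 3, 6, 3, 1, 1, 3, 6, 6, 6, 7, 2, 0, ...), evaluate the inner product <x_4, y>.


x_4 = e_4 is the standard basis vector with 1 in position 4.
<x_4, y> = y_4 = 6
As n -> infinity, <x_n, y> -> 0, confirming weak convergence of (x_n) to 0.

6


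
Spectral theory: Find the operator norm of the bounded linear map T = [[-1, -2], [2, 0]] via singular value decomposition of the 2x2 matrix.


A^T A = [[5, 2], [2, 4]]
trace(A^T A) = 9, det(A^T A) = 16
discriminant = 9^2 - 4*16 = 17
Largest eigenvalue of A^T A = (trace + sqrt(disc))/2 = 6.5616
||T|| = sqrt(6.5616) = 2.5616

2.5616


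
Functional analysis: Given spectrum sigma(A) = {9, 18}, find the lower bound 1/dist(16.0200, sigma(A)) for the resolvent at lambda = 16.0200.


dist(16.0200, {9, 18}) = min(|16.0200 - 9|, |16.0200 - 18|)
= min(7.0200, 1.9800) = 1.9800
Resolvent bound = 1/1.9800 = 0.5051

0.5051


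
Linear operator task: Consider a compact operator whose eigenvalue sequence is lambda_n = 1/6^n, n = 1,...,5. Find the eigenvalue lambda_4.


The eigenvalue formula gives lambda_4 = 1/6^4
= 1/1296
= 7.7160e-04

7.7160e-04


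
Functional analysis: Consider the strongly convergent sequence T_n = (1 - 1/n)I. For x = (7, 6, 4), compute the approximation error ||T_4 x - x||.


T_4 x - x = (1 - 1/4)x - x = -x/4
||x|| = sqrt(101) = 10.0499
||T_4 x - x|| = ||x||/4 = 10.0499/4 = 2.5125

2.5125


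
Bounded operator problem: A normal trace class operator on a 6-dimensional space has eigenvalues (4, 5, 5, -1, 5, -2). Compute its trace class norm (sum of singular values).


For a normal operator, singular values equal |eigenvalues|.
Trace norm = sum |lambda_i| = 4 + 5 + 5 + 1 + 5 + 2
= 22

22


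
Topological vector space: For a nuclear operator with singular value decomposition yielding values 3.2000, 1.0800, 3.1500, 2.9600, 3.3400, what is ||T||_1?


The nuclear norm is the sum of all singular values.
||T||_1 = 3.2000 + 1.0800 + 3.1500 + 2.9600 + 3.3400
= 13.7300

13.7300


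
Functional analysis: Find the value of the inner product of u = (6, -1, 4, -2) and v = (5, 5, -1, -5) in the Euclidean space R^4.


Computing the standard inner product <u, v> = sum u_i * v_i
= 6*5 + -1*5 + 4*-1 + -2*-5
= 30 + -5 + -4 + 10
= 31

31


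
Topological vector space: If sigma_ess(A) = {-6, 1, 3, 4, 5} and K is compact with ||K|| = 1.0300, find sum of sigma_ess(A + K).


By Weyl's theorem, the essential spectrum is invariant under compact perturbations.
sigma_ess(A + K) = sigma_ess(A) = {-6, 1, 3, 4, 5}
Sum = -6 + 1 + 3 + 4 + 5 = 7

7


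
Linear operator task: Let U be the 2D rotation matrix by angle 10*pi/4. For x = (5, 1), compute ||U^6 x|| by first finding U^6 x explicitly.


U is a rotation by theta = 10*pi/4
U^6 = rotation by 6*theta = 60*pi/4 = 4*pi/4 (mod 2*pi)
cos(4*pi/4) = -1.0000, sin(4*pi/4) = 0.0000
U^6 x = (-1.0000 * 5 - 0.0000 * 1, 0.0000 * 5 + -1.0000 * 1)
= (-5.0000, -1.0000)
||U^6 x|| = sqrt((-5.0000)^2 + (-1.0000)^2) = sqrt(26.0000) = 5.0990

5.0990


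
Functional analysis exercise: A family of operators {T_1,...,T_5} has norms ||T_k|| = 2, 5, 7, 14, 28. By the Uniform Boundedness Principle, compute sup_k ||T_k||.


By the Uniform Boundedness Principle, the supremum of norms is finite.
sup_k ||T_k|| = max(2, 5, 7, 14, 28) = 28

28


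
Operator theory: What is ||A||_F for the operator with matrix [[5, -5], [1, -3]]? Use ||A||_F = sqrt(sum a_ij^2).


||A||_F^2 = sum a_ij^2
= 5^2 + (-5)^2 + 1^2 + (-3)^2
= 25 + 25 + 1 + 9 = 60
||A||_F = sqrt(60) = 7.7460

7.7460


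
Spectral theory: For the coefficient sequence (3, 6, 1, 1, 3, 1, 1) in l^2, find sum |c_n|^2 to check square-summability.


sum |c_n|^2 = 3^2 + 6^2 + 1^2 + 1^2 + 3^2 + 1^2 + 1^2
= 9 + 36 + 1 + 1 + 9 + 1 + 1
= 58

58


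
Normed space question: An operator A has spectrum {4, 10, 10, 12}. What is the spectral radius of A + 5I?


Spectrum of A + 5I = {9, 15, 15, 17}
Spectral radius = max |lambda| over the shifted spectrum
= max(9, 15, 15, 17) = 17

17


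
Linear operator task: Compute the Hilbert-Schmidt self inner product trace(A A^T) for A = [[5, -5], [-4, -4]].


trace(A * A^T) = sum of squares of all entries
= 5^2 + (-5)^2 + (-4)^2 + (-4)^2
= 25 + 25 + 16 + 16
= 82

82


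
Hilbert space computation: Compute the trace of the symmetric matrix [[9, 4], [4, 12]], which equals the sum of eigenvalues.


For a self-adjoint (symmetric) matrix, the eigenvalues are real.
The sum of eigenvalues equals the trace of the matrix.
trace = 9 + 12 = 21

21


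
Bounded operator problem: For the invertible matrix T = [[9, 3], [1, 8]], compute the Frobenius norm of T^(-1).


det(T) = 9*8 - 3*1 = 69
T^(-1) = (1/69) * [[8, -3], [-1, 9]] = [[0.1159, -0.0435], [-0.0145, 0.1304]]
||T^(-1)||_F^2 = 0.1159^2 + (-0.0435)^2 + (-0.0145)^2 + 0.1304^2 = 0.0326
||T^(-1)||_F = sqrt(0.0326) = 0.1804

0.1804


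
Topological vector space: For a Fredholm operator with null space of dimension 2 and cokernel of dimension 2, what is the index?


The Fredholm index is defined as ind(T) = dim(ker T) - dim(coker T)
= 2 - 2
= 0

0


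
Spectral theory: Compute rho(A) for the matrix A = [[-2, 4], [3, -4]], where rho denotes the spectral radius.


For a 2x2 matrix, eigenvalues satisfy lambda^2 - (trace)*lambda + det = 0
trace = -2 + -4 = -6
det = -2*-4 - 4*3 = -4
discriminant = (-6)^2 - 4*(-4) = 52
spectral radius = max |eigenvalue| = 6.6056

6.6056


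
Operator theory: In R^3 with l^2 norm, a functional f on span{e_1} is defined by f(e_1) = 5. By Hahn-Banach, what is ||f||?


The norm of f is given by ||f|| = sup_{||x||=1} |f(x)|.
On span{e_1}, ||e_1|| = 1, so ||f|| = |f(e_1)| / ||e_1||
= |5| / 1 = 5.0000

5.0000


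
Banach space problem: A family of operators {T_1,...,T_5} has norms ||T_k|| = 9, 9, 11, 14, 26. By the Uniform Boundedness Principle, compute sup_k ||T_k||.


By the Uniform Boundedness Principle, the supremum of norms is finite.
sup_k ||T_k|| = max(9, 9, 11, 14, 26) = 26

26


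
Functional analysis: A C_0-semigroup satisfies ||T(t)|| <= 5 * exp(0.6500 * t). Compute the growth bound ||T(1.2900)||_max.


||T(1.2900)|| <= 5 * exp(0.6500 * 1.2900)
= 5 * exp(0.8385)
= 5 * 2.3129
= 11.5645

11.5645


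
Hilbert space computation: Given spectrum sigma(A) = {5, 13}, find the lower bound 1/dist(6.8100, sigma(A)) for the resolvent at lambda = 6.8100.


dist(6.8100, {5, 13}) = min(|6.8100 - 5|, |6.8100 - 13|)
= min(1.8100, 6.1900) = 1.8100
Resolvent bound = 1/1.8100 = 0.5525

0.5525


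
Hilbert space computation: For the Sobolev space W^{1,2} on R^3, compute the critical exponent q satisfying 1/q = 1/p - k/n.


Using the Sobolev embedding formula: 1/q = 1/p - k/n
1/q = 1/2 - 1/3 = 1/6
q = 1/(1/6) = 6

6.0000


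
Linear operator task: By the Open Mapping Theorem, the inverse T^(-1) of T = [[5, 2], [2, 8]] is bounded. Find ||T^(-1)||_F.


det(T) = 5*8 - 2*2 = 36
T^(-1) = (1/36) * [[8, -2], [-2, 5]] = [[0.2222, -0.0556], [-0.0556, 0.1389]]
||T^(-1)||_F^2 = 0.2222^2 + (-0.0556)^2 + (-0.0556)^2 + 0.1389^2 = 0.0748
||T^(-1)||_F = sqrt(0.0748) = 0.2736

0.2736


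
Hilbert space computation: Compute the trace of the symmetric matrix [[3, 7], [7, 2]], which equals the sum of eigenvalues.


For a self-adjoint (symmetric) matrix, the eigenvalues are real.
The sum of eigenvalues equals the trace of the matrix.
trace = 3 + 2 = 5

5


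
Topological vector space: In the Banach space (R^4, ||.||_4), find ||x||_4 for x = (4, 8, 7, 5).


The l^4 norm = (sum |x_i|^4)^(1/4)
Sum of 4th powers = 256 + 4096 + 2401 + 625 = 7378
||x||_4 = (7378)^(1/4) = 9.2680

9.2680


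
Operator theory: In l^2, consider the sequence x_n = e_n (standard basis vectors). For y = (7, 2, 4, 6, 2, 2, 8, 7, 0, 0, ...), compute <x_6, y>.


x_6 = e_6 is the standard basis vector with 1 in position 6.
<x_6, y> = y_6 = 2
As n -> infinity, <x_n, y> -> 0, confirming weak convergence of (x_n) to 0.

2


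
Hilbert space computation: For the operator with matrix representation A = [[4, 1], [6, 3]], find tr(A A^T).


trace(A * A^T) = sum of squares of all entries
= 4^2 + 1^2 + 6^2 + 3^2
= 16 + 1 + 36 + 9
= 62

62


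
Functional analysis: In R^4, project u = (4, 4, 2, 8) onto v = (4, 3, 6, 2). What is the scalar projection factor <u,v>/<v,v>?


Computing <u,v> = 4*4 + 4*3 + 2*6 + 8*2 = 56
Computing <v,v> = 4^2 + 3^2 + 6^2 + 2^2 = 65
Projection coefficient = 56/65 = 0.8615

0.8615


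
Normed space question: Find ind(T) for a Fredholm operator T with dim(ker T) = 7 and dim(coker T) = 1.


The Fredholm index is defined as ind(T) = dim(ker T) - dim(coker T)
= 7 - 1
= 6

6


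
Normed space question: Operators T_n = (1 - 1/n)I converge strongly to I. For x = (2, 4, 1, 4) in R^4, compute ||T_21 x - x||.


T_21 x - x = (1 - 1/21)x - x = -x/21
||x|| = sqrt(37) = 6.0828
||T_21 x - x|| = ||x||/21 = 6.0828/21 = 0.2897

0.2897


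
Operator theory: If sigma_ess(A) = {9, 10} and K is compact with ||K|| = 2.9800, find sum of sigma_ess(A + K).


By Weyl's theorem, the essential spectrum is invariant under compact perturbations.
sigma_ess(A + K) = sigma_ess(A) = {9, 10}
Sum = 9 + 10 = 19

19


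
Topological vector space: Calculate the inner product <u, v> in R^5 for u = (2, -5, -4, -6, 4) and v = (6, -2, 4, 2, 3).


Computing the standard inner product <u, v> = sum u_i * v_i
= 2*6 + -5*-2 + -4*4 + -6*2 + 4*3
= 12 + 10 + -16 + -12 + 12
= 6

6


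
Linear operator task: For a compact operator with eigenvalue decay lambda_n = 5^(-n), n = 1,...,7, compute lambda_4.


The eigenvalue formula gives lambda_4 = 1/5^4
= 1/625
= 0.0016

0.0016


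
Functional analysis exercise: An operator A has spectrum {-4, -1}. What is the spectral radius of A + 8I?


Spectrum of A + 8I = {4, 7}
Spectral radius = max |lambda| over the shifted spectrum
= max(4, 7) = 7

7


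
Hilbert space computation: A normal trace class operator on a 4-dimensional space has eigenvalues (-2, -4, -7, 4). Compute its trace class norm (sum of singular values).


For a normal operator, singular values equal |eigenvalues|.
Trace norm = sum |lambda_i| = 2 + 4 + 7 + 4
= 17

17


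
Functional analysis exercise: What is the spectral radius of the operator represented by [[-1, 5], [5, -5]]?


For a 2x2 matrix, eigenvalues satisfy lambda^2 - (trace)*lambda + det = 0
trace = -1 + -5 = -6
det = -1*-5 - 5*5 = -20
discriminant = (-6)^2 - 4*(-20) = 116
spectral radius = max |eigenvalue| = 8.3852

8.3852


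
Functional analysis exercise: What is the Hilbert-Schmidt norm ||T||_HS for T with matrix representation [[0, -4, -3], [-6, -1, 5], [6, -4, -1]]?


The Hilbert-Schmidt norm is sqrt(sum of squares of all entries).
Sum of squares = 0^2 + (-4)^2 + (-3)^2 + (-6)^2 + (-1)^2 + 5^2 + 6^2 + (-4)^2 + (-1)^2
= 0 + 16 + 9 + 36 + 1 + 25 + 36 + 16 + 1 = 140
||T||_HS = sqrt(140) = 11.8322

11.8322


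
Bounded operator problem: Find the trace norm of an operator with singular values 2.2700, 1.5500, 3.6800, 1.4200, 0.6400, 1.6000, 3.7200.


The nuclear norm is the sum of all singular values.
||T||_1 = 2.2700 + 1.5500 + 3.6800 + 1.4200 + 0.6400 + 1.6000 + 3.7200
= 14.8800

14.8800


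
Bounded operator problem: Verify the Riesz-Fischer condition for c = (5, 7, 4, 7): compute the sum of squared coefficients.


sum |c_n|^2 = 5^2 + 7^2 + 4^2 + 7^2
= 25 + 49 + 16 + 49
= 139

139


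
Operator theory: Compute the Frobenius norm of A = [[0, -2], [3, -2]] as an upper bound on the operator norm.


||A||_F^2 = sum a_ij^2
= 0^2 + (-2)^2 + 3^2 + (-2)^2
= 0 + 4 + 9 + 4 = 17
||A||_F = sqrt(17) = 4.1231

4.1231


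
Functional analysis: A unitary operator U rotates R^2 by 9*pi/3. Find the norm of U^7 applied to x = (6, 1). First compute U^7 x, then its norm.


U is a rotation by theta = 9*pi/3
U^7 = rotation by 7*theta = 63*pi/3 = 3*pi/3 (mod 2*pi)
cos(3*pi/3) = -1.0000, sin(3*pi/3) = 0.0000
U^7 x = (-1.0000 * 6 - 0.0000 * 1, 0.0000 * 6 + -1.0000 * 1)
= (-6.0000, -1.0000)
||U^7 x|| = sqrt((-6.0000)^2 + (-1.0000)^2) = sqrt(37.0000) = 6.0828

6.0828


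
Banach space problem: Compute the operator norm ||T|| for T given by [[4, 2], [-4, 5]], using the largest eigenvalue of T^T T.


A^T A = [[32, -12], [-12, 29]]
trace(A^T A) = 61, det(A^T A) = 784
discriminant = 61^2 - 4*784 = 585
Largest eigenvalue of A^T A = (trace + sqrt(disc))/2 = 42.5934
||T|| = sqrt(42.5934) = 6.5264

6.5264


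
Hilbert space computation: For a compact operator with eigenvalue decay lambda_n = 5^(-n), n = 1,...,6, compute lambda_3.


The eigenvalue formula gives lambda_3 = 1/5^3
= 1/125
= 0.0080

0.0080


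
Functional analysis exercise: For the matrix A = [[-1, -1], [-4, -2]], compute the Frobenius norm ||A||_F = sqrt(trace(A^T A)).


||A||_F^2 = sum a_ij^2
= (-1)^2 + (-1)^2 + (-4)^2 + (-2)^2
= 1 + 1 + 16 + 4 = 22
||A||_F = sqrt(22) = 4.6904

4.6904


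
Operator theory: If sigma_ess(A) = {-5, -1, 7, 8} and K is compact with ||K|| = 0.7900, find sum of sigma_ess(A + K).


By Weyl's theorem, the essential spectrum is invariant under compact perturbations.
sigma_ess(A + K) = sigma_ess(A) = {-5, -1, 7, 8}
Sum = -5 + -1 + 7 + 8 = 9

9


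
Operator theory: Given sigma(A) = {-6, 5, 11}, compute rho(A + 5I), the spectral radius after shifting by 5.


Spectrum of A + 5I = {-1, 10, 16}
Spectral radius = max |lambda| over the shifted spectrum
= max(1, 10, 16) = 16

16


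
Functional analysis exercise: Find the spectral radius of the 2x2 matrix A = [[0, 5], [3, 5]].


For a 2x2 matrix, eigenvalues satisfy lambda^2 - (trace)*lambda + det = 0
trace = 0 + 5 = 5
det = 0*5 - 5*3 = -15
discriminant = 5^2 - 4*(-15) = 85
spectral radius = max |eigenvalue| = 7.1098

7.1098


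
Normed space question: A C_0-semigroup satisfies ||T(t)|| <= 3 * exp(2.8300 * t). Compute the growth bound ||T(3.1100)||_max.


||T(3.1100)|| <= 3 * exp(2.8300 * 3.1100)
= 3 * exp(8.8013)
= 3 * 6642.8741
= 19928.6224

19928.6224


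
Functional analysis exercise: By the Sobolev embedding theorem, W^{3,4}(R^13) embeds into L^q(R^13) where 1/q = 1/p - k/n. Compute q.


Using the Sobolev embedding formula: 1/q = 1/p - k/n
1/q = 1/4 - 3/13 = 1/52
q = 1/(1/52) = 52

52.0000


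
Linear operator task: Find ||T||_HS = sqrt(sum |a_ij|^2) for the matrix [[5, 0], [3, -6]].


The Hilbert-Schmidt norm is sqrt(sum of squares of all entries).
Sum of squares = 5^2 + 0^2 + 3^2 + (-6)^2
= 25 + 0 + 9 + 36 = 70
||T||_HS = sqrt(70) = 8.3666

8.3666


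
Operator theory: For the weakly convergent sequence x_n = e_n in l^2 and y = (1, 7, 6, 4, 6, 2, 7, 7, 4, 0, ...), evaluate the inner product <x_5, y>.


x_5 = e_5 is the standard basis vector with 1 in position 5.
<x_5, y> = y_5 = 6
As n -> infinity, <x_n, y> -> 0, confirming weak convergence of (x_n) to 0.

6


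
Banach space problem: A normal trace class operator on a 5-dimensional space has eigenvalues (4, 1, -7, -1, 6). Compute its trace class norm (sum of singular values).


For a normal operator, singular values equal |eigenvalues|.
Trace norm = sum |lambda_i| = 4 + 1 + 7 + 1 + 6
= 19

19


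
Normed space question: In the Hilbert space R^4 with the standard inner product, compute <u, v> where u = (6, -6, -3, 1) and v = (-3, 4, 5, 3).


Computing the standard inner product <u, v> = sum u_i * v_i
= 6*-3 + -6*4 + -3*5 + 1*3
= -18 + -24 + -15 + 3
= -54

-54


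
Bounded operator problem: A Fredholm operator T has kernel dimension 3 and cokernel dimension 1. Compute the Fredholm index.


The Fredholm index is defined as ind(T) = dim(ker T) - dim(coker T)
= 3 - 1
= 2

2


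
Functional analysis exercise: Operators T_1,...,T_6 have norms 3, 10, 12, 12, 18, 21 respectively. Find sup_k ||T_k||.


By the Uniform Boundedness Principle, the supremum of norms is finite.
sup_k ||T_k|| = max(3, 10, 12, 12, 18, 21) = 21

21


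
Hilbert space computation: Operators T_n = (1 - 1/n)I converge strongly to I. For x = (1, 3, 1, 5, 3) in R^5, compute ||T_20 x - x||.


T_20 x - x = (1 - 1/20)x - x = -x/20
||x|| = sqrt(45) = 6.7082
||T_20 x - x|| = ||x||/20 = 6.7082/20 = 0.3354

0.3354


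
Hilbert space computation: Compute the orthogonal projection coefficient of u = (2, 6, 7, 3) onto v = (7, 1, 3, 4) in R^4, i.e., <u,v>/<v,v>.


Computing <u,v> = 2*7 + 6*1 + 7*3 + 3*4 = 53
Computing <v,v> = 7^2 + 1^2 + 3^2 + 4^2 = 75
Projection coefficient = 53/75 = 0.7067

0.7067


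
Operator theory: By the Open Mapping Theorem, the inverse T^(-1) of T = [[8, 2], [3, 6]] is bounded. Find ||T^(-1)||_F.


det(T) = 8*6 - 2*3 = 42
T^(-1) = (1/42) * [[6, -2], [-3, 8]] = [[0.1429, -0.0476], [-0.0714, 0.1905]]
||T^(-1)||_F^2 = 0.1429^2 + (-0.0476)^2 + (-0.0714)^2 + 0.1905^2 = 0.0641
||T^(-1)||_F = sqrt(0.0641) = 0.2531

0.2531


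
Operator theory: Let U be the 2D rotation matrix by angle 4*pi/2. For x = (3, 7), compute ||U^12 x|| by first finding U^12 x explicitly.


U is a rotation by theta = 4*pi/2
U^12 = rotation by 12*theta = 48*pi/2 = 0*pi/2 (mod 2*pi)
cos(0*pi/2) = 1.0000, sin(0*pi/2) = 0.0000
U^12 x = (1.0000 * 3 - 0.0000 * 7, 0.0000 * 3 + 1.0000 * 7)
= (3.0000, 7.0000)
||U^12 x|| = sqrt(3.0000^2 + 7.0000^2) = sqrt(58.0000) = 7.6158

7.6158


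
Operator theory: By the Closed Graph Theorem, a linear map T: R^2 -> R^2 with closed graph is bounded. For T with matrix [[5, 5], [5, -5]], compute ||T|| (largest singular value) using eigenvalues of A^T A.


A^T A = [[50, 0], [0, 50]]
trace(A^T A) = 100, det(A^T A) = 2500
discriminant = 100^2 - 4*2500 = 0
Largest eigenvalue of A^T A = (trace + sqrt(disc))/2 = 50.0000
||T|| = sqrt(50.0000) = 7.0711

7.0711


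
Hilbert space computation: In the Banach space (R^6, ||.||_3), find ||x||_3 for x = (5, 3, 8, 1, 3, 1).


The l^3 norm = (sum |x_i|^3)^(1/3)
Sum of 3th powers = 125 + 27 + 512 + 1 + 27 + 1 = 693
||x||_3 = (693)^(1/3) = 8.8493

8.8493


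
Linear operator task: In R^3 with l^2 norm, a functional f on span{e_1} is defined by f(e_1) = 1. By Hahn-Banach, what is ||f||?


The norm of f is given by ||f|| = sup_{||x||=1} |f(x)|.
On span{e_1}, ||e_1|| = 1, so ||f|| = |f(e_1)| / ||e_1||
= |1| / 1 = 1.0000

1.0000


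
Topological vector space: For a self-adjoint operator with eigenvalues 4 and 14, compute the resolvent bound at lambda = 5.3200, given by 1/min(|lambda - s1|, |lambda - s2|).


dist(5.3200, {4, 14}) = min(|5.3200 - 4|, |5.3200 - 14|)
= min(1.3200, 8.6800) = 1.3200
Resolvent bound = 1/1.3200 = 0.7576

0.7576


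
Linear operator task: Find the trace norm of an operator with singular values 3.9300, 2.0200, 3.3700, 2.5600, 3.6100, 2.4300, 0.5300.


The nuclear norm is the sum of all singular values.
||T||_1 = 3.9300 + 2.0200 + 3.3700 + 2.5600 + 3.6100 + 2.4300 + 0.5300
= 18.4500

18.4500


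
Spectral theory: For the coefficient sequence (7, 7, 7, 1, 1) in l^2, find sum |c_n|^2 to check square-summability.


sum |c_n|^2 = 7^2 + 7^2 + 7^2 + 1^2 + 1^2
= 49 + 49 + 49 + 1 + 1
= 149

149


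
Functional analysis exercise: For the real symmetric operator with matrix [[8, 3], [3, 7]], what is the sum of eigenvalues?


For a self-adjoint (symmetric) matrix, the eigenvalues are real.
The sum of eigenvalues equals the trace of the matrix.
trace = 8 + 7 = 15

15


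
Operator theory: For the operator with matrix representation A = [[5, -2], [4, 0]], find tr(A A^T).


trace(A * A^T) = sum of squares of all entries
= 5^2 + (-2)^2 + 4^2 + 0^2
= 25 + 4 + 16 + 0
= 45

45


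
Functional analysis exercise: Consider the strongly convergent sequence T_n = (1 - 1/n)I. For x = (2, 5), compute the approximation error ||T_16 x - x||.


T_16 x - x = (1 - 1/16)x - x = -x/16
||x|| = sqrt(29) = 5.3852
||T_16 x - x|| = ||x||/16 = 5.3852/16 = 0.3366

0.3366


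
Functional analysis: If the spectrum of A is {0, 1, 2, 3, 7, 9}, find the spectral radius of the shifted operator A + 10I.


Spectrum of A + 10I = {10, 11, 12, 13, 17, 19}
Spectral radius = max |lambda| over the shifted spectrum
= max(10, 11, 12, 13, 17, 19) = 19

19


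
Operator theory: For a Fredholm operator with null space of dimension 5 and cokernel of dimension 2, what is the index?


The Fredholm index is defined as ind(T) = dim(ker T) - dim(coker T)
= 5 - 2
= 3

3


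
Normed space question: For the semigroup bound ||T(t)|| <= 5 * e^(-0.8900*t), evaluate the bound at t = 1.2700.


||T(1.2700)|| <= 5 * exp(-0.8900 * 1.2700)
= 5 * exp(-1.1303)
= 5 * 0.3229
= 1.6147

1.6147


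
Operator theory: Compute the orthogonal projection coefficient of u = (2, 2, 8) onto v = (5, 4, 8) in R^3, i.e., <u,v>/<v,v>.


Computing <u,v> = 2*5 + 2*4 + 8*8 = 82
Computing <v,v> = 5^2 + 4^2 + 8^2 = 105
Projection coefficient = 82/105 = 0.7810

0.7810


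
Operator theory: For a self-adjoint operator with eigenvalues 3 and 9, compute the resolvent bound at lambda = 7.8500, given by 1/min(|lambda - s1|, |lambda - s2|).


dist(7.8500, {3, 9}) = min(|7.8500 - 3|, |7.8500 - 9|)
= min(4.8500, 1.1500) = 1.1500
Resolvent bound = 1/1.1500 = 0.8696

0.8696


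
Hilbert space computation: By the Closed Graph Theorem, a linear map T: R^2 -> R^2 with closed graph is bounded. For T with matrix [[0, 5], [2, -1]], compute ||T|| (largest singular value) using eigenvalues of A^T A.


A^T A = [[4, -2], [-2, 26]]
trace(A^T A) = 30, det(A^T A) = 100
discriminant = 30^2 - 4*100 = 500
Largest eigenvalue of A^T A = (trace + sqrt(disc))/2 = 26.1803
||T|| = sqrt(26.1803) = 5.1167

5.1167


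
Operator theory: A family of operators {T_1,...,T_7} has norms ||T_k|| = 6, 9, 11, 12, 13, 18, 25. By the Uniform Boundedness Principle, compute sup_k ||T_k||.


By the Uniform Boundedness Principle, the supremum of norms is finite.
sup_k ||T_k|| = max(6, 9, 11, 12, 13, 18, 25) = 25

25


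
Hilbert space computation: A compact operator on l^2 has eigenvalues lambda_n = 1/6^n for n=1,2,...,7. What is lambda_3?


The eigenvalue formula gives lambda_3 = 1/6^3
= 1/216
= 0.0046

0.0046


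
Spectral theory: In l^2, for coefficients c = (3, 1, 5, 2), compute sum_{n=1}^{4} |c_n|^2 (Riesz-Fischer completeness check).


sum |c_n|^2 = 3^2 + 1^2 + 5^2 + 2^2
= 9 + 1 + 25 + 4
= 39

39


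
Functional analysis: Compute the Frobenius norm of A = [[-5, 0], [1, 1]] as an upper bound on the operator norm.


||A||_F^2 = sum a_ij^2
= (-5)^2 + 0^2 + 1^2 + 1^2
= 25 + 0 + 1 + 1 = 27
||A||_F = sqrt(27) = 5.1962

5.1962


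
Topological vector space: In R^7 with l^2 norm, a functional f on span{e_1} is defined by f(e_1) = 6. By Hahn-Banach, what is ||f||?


The norm of f is given by ||f|| = sup_{||x||=1} |f(x)|.
On span{e_1}, ||e_1|| = 1, so ||f|| = |f(e_1)| / ||e_1||
= |6| / 1 = 6.0000

6.0000


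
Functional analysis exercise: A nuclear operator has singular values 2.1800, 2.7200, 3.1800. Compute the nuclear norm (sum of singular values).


The nuclear norm is the sum of all singular values.
||T||_1 = 2.1800 + 2.7200 + 3.1800
= 8.0800

8.0800


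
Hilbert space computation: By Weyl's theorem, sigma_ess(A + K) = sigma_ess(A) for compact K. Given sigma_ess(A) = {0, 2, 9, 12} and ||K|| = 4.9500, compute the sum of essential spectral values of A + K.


By Weyl's theorem, the essential spectrum is invariant under compact perturbations.
sigma_ess(A + K) = sigma_ess(A) = {0, 2, 9, 12}
Sum = 0 + 2 + 9 + 12 = 23

23


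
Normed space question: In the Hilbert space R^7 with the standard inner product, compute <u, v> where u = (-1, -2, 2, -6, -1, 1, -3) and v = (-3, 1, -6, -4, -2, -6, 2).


Computing the standard inner product <u, v> = sum u_i * v_i
= -1*-3 + -2*1 + 2*-6 + -6*-4 + -1*-2 + 1*-6 + -3*2
= 3 + -2 + -12 + 24 + 2 + -6 + -6
= 3

3


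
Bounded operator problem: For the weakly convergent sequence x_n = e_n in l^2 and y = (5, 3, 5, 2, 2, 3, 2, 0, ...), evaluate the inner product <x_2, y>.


x_2 = e_2 is the standard basis vector with 1 in position 2.
<x_2, y> = y_2 = 3
As n -> infinity, <x_n, y> -> 0, confirming weak convergence of (x_n) to 0.

3


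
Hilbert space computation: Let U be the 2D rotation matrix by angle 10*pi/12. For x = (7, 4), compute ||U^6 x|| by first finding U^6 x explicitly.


U is a rotation by theta = 10*pi/12
U^6 = rotation by 6*theta = 60*pi/12 = 12*pi/12 (mod 2*pi)
cos(12*pi/12) = -1.0000, sin(12*pi/12) = 0.0000
U^6 x = (-1.0000 * 7 - 0.0000 * 4, 0.0000 * 7 + -1.0000 * 4)
= (-7.0000, -4.0000)
||U^6 x|| = sqrt((-7.0000)^2 + (-4.0000)^2) = sqrt(65.0000) = 8.0623

8.0623


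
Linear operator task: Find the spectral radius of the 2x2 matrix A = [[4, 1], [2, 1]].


For a 2x2 matrix, eigenvalues satisfy lambda^2 - (trace)*lambda + det = 0
trace = 4 + 1 = 5
det = 4*1 - 1*2 = 2
discriminant = 5^2 - 4*(2) = 17
spectral radius = max |eigenvalue| = 4.5616

4.5616


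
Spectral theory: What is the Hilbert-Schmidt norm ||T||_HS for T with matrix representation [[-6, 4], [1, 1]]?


The Hilbert-Schmidt norm is sqrt(sum of squares of all entries).
Sum of squares = (-6)^2 + 4^2 + 1^2 + 1^2
= 36 + 16 + 1 + 1 = 54
||T||_HS = sqrt(54) = 7.3485

7.3485


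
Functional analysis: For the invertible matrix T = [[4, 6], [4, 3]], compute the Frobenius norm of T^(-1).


det(T) = 4*3 - 6*4 = -12
T^(-1) = (1/-12) * [[3, -6], [-4, 4]] = [[-0.2500, 0.5000], [0.3333, -0.3333]]
||T^(-1)||_F^2 = (-0.2500)^2 + 0.5000^2 + 0.3333^2 + (-0.3333)^2 = 0.5347
||T^(-1)||_F = sqrt(0.5347) = 0.7312

0.7312


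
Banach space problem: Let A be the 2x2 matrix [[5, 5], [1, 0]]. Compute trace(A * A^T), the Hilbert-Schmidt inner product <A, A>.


trace(A * A^T) = sum of squares of all entries
= 5^2 + 5^2 + 1^2 + 0^2
= 25 + 25 + 1 + 0
= 51

51


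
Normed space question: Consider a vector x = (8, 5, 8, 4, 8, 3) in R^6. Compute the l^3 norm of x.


The l^3 norm = (sum |x_i|^3)^(1/3)
Sum of 3th powers = 512 + 125 + 512 + 64 + 512 + 27 = 1752
||x||_3 = (1752)^(1/3) = 12.0553

12.0553


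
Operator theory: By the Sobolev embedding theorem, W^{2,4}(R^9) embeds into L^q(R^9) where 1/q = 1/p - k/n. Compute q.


Using the Sobolev embedding formula: 1/q = 1/p - k/n
1/q = 1/4 - 2/9 = 1/36
q = 1/(1/36) = 36

36.0000


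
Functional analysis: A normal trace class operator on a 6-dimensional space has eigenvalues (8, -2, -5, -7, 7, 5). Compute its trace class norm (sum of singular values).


For a normal operator, singular values equal |eigenvalues|.
Trace norm = sum |lambda_i| = 8 + 2 + 5 + 7 + 7 + 5
= 34

34


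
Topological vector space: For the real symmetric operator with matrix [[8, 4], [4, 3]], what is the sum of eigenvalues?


For a self-adjoint (symmetric) matrix, the eigenvalues are real.
The sum of eigenvalues equals the trace of the matrix.
trace = 8 + 3 = 11

11


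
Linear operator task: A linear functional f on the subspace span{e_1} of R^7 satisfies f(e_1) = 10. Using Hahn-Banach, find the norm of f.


The norm of f is given by ||f|| = sup_{||x||=1} |f(x)|.
On span{e_1}, ||e_1|| = 1, so ||f|| = |f(e_1)| / ||e_1||
= |10| / 1 = 10.0000

10.0000


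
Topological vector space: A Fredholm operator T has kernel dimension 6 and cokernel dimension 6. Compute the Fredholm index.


The Fredholm index is defined as ind(T) = dim(ker T) - dim(coker T)
= 6 - 6
= 0

0


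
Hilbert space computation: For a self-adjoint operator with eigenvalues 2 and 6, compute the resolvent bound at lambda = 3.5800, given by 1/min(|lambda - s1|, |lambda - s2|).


dist(3.5800, {2, 6}) = min(|3.5800 - 2|, |3.5800 - 6|)
= min(1.5800, 2.4200) = 1.5800
Resolvent bound = 1/1.5800 = 0.6329

0.6329


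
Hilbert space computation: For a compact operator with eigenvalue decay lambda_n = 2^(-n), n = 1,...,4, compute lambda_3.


The eigenvalue formula gives lambda_3 = 1/2^3
= 1/8
= 0.1250

0.1250


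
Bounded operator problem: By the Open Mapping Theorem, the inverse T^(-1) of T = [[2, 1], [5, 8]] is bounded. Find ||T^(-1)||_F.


det(T) = 2*8 - 1*5 = 11
T^(-1) = (1/11) * [[8, -1], [-5, 2]] = [[0.7273, -0.0909], [-0.4545, 0.1818]]
||T^(-1)||_F^2 = 0.7273^2 + (-0.0909)^2 + (-0.4545)^2 + 0.1818^2 = 0.7769
||T^(-1)||_F = sqrt(0.7769) = 0.8814

0.8814


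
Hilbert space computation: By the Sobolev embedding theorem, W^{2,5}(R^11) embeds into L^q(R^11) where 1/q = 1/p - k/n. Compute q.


Using the Sobolev embedding formula: 1/q = 1/p - k/n
1/q = 1/5 - 2/11 = 1/55
q = 1/(1/55) = 55

55.0000


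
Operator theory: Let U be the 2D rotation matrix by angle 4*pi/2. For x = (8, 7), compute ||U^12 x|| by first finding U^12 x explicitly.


U is a rotation by theta = 4*pi/2
U^12 = rotation by 12*theta = 48*pi/2 = 0*pi/2 (mod 2*pi)
cos(0*pi/2) = 1.0000, sin(0*pi/2) = 0.0000
U^12 x = (1.0000 * 8 - 0.0000 * 7, 0.0000 * 8 + 1.0000 * 7)
= (8.0000, 7.0000)
||U^12 x|| = sqrt(8.0000^2 + 7.0000^2) = sqrt(113.0000) = 10.6301

10.6301


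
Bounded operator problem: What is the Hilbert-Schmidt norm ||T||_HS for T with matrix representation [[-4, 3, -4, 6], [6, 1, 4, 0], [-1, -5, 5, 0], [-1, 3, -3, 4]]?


The Hilbert-Schmidt norm is sqrt(sum of squares of all entries).
Sum of squares = (-4)^2 + 3^2 + (-4)^2 + 6^2 + 6^2 + 1^2 + 4^2 + 0^2 + (-1)^2 + (-5)^2 + 5^2 + 0^2 + (-1)^2 + 3^2 + (-3)^2 + 4^2
= 16 + 9 + 16 + 36 + 36 + 1 + 16 + 0 + 1 + 25 + 25 + 0 + 1 + 9 + 9 + 16 = 216
||T||_HS = sqrt(216) = 14.6969

14.6969


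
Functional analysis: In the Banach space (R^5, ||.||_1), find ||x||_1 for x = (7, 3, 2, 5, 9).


The l^1 norm equals the sum of absolute values of all components.
||x||_1 = 7 + 3 + 2 + 5 + 9
= 26

26.0000


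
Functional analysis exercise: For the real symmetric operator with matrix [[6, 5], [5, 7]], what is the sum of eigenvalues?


For a self-adjoint (symmetric) matrix, the eigenvalues are real.
The sum of eigenvalues equals the trace of the matrix.
trace = 6 + 7 = 13

13


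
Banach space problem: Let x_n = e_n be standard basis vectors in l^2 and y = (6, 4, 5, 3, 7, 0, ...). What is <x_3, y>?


x_3 = e_3 is the standard basis vector with 1 in position 3.
<x_3, y> = y_3 = 5
As n -> infinity, <x_n, y> -> 0, confirming weak convergence of (x_n) to 0.

5


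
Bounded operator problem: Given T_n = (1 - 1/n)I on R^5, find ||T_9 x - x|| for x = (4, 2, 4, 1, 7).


T_9 x - x = (1 - 1/9)x - x = -x/9
||x|| = sqrt(86) = 9.2736
||T_9 x - x|| = ||x||/9 = 9.2736/9 = 1.0304

1.0304


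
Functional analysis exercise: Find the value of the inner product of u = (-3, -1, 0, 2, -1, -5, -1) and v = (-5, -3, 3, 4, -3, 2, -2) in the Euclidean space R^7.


Computing the standard inner product <u, v> = sum u_i * v_i
= -3*-5 + -1*-3 + 0*3 + 2*4 + -1*-3 + -5*2 + -1*-2
= 15 + 3 + 0 + 8 + 3 + -10 + 2
= 21

21


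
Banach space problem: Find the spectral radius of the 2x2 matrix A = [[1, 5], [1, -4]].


For a 2x2 matrix, eigenvalues satisfy lambda^2 - (trace)*lambda + det = 0
trace = 1 + -4 = -3
det = 1*-4 - 5*1 = -9
discriminant = (-3)^2 - 4*(-9) = 45
spectral radius = max |eigenvalue| = 4.8541

4.8541


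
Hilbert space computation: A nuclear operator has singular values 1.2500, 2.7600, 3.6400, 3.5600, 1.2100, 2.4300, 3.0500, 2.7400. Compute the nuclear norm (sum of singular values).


The nuclear norm is the sum of all singular values.
||T||_1 = 1.2500 + 2.7600 + 3.6400 + 3.5600 + 1.2100 + 2.4300 + 3.0500 + 2.7400
= 20.6400

20.6400


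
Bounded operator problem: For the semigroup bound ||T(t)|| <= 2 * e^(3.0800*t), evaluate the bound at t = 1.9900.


||T(1.9900)|| <= 2 * exp(3.0800 * 1.9900)
= 2 * exp(6.1292)
= 2 * 459.0688
= 918.1375

918.1375


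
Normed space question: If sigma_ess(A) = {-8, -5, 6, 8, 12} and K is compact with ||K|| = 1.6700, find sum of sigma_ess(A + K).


By Weyl's theorem, the essential spectrum is invariant under compact perturbations.
sigma_ess(A + K) = sigma_ess(A) = {-8, -5, 6, 8, 12}
Sum = -8 + -5 + 6 + 8 + 12 = 13

13


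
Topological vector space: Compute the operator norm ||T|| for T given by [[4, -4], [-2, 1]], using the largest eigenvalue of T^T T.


A^T A = [[20, -18], [-18, 17]]
trace(A^T A) = 37, det(A^T A) = 16
discriminant = 37^2 - 4*16 = 1305
Largest eigenvalue of A^T A = (trace + sqrt(disc))/2 = 36.5624
||T|| = sqrt(36.5624) = 6.0467

6.0467


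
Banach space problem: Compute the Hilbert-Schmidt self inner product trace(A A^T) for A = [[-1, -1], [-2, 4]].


trace(A * A^T) = sum of squares of all entries
= (-1)^2 + (-1)^2 + (-2)^2 + 4^2
= 1 + 1 + 4 + 16
= 22

22


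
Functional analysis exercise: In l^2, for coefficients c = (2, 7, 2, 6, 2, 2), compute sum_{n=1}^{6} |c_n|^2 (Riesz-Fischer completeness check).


sum |c_n|^2 = 2^2 + 7^2 + 2^2 + 6^2 + 2^2 + 2^2
= 4 + 49 + 4 + 36 + 4 + 4
= 101

101


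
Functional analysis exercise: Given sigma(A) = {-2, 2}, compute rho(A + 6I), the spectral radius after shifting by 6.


Spectrum of A + 6I = {4, 8}
Spectral radius = max |lambda| over the shifted spectrum
= max(4, 8) = 8

8


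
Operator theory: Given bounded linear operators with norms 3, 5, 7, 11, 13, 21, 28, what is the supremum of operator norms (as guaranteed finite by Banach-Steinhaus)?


By the Uniform Boundedness Principle, the supremum of norms is finite.
sup_k ||T_k|| = max(3, 5, 7, 11, 13, 21, 28) = 28

28


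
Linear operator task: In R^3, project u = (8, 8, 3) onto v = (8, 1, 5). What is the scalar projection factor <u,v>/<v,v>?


Computing <u,v> = 8*8 + 8*1 + 3*5 = 87
Computing <v,v> = 8^2 + 1^2 + 5^2 = 90
Projection coefficient = 87/90 = 0.9667

0.9667


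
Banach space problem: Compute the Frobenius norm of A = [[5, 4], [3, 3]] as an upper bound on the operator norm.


||A||_F^2 = sum a_ij^2
= 5^2 + 4^2 + 3^2 + 3^2
= 25 + 16 + 9 + 9 = 59
||A||_F = sqrt(59) = 7.6811

7.6811


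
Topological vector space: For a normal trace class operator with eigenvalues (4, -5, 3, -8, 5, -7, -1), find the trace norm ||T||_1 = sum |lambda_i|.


For a normal operator, singular values equal |eigenvalues|.
Trace norm = sum |lambda_i| = 4 + 5 + 3 + 8 + 5 + 7 + 1
= 33

33


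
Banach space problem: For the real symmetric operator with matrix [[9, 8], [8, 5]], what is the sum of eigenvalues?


For a self-adjoint (symmetric) matrix, the eigenvalues are real.
The sum of eigenvalues equals the trace of the matrix.
trace = 9 + 5 = 14

14


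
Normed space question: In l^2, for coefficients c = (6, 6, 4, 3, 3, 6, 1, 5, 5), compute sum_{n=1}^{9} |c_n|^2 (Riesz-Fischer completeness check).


sum |c_n|^2 = 6^2 + 6^2 + 4^2 + 3^2 + 3^2 + 6^2 + 1^2 + 5^2 + 5^2
= 36 + 36 + 16 + 9 + 9 + 36 + 1 + 25 + 25
= 193

193


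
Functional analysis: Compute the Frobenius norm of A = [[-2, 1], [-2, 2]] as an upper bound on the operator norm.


||A||_F^2 = sum a_ij^2
= (-2)^2 + 1^2 + (-2)^2 + 2^2
= 4 + 1 + 4 + 4 = 13
||A||_F = sqrt(13) = 3.6056

3.6056


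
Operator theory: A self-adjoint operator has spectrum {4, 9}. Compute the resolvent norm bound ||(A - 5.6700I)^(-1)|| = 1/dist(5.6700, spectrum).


dist(5.6700, {4, 9}) = min(|5.6700 - 4|, |5.6700 - 9|)
= min(1.6700, 3.3300) = 1.6700
Resolvent bound = 1/1.6700 = 0.5988

0.5988


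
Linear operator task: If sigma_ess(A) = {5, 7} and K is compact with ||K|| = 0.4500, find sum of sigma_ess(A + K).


By Weyl's theorem, the essential spectrum is invariant under compact perturbations.
sigma_ess(A + K) = sigma_ess(A) = {5, 7}
Sum = 5 + 7 = 12

12


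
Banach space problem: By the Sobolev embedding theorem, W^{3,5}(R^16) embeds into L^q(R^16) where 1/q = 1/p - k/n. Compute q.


Using the Sobolev embedding formula: 1/q = 1/p - k/n
1/q = 1/5 - 3/16 = 1/80
q = 1/(1/80) = 80

80.0000


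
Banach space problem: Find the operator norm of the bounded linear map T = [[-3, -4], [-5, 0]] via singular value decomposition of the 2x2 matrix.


A^T A = [[34, 12], [12, 16]]
trace(A^T A) = 50, det(A^T A) = 400
discriminant = 50^2 - 4*400 = 900
Largest eigenvalue of A^T A = (trace + sqrt(disc))/2 = 40.0000
||T|| = sqrt(40.0000) = 6.3246

6.3246


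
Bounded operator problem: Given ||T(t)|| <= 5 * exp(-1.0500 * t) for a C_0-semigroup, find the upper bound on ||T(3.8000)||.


||T(3.8000)|| <= 5 * exp(-1.0500 * 3.8000)
= 5 * exp(-3.9900)
= 5 * 0.0185
= 0.0925

0.0925


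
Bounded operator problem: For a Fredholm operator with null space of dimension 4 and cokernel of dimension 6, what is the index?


The Fredholm index is defined as ind(T) = dim(ker T) - dim(coker T)
= 4 - 6
= -2

-2


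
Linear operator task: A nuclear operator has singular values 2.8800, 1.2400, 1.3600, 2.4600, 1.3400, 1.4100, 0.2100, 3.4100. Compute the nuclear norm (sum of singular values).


The nuclear norm is the sum of all singular values.
||T||_1 = 2.8800 + 1.2400 + 1.3600 + 2.4600 + 1.3400 + 1.4100 + 0.2100 + 3.4100
= 14.3100

14.3100


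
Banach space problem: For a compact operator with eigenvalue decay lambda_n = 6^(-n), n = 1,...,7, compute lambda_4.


The eigenvalue formula gives lambda_4 = 1/6^4
= 1/1296
= 7.7160e-04

7.7160e-04


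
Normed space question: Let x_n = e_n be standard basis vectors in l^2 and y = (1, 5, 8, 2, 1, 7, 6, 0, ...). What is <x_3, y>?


x_3 = e_3 is the standard basis vector with 1 in position 3.
<x_3, y> = y_3 = 8
As n -> infinity, <x_n, y> -> 0, confirming weak convergence of (x_n) to 0.

8


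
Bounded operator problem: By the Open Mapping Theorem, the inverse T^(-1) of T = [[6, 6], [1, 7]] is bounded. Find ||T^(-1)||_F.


det(T) = 6*7 - 6*1 = 36
T^(-1) = (1/36) * [[7, -6], [-1, 6]] = [[0.1944, -0.1667], [-0.0278, 0.1667]]
||T^(-1)||_F^2 = 0.1944^2 + (-0.1667)^2 + (-0.0278)^2 + 0.1667^2 = 0.0941
||T^(-1)||_F = sqrt(0.0941) = 0.3068

0.3068


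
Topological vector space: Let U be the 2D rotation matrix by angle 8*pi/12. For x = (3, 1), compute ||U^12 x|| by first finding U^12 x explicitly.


U is a rotation by theta = 8*pi/12
U^12 = rotation by 12*theta = 96*pi/12 = 0*pi/12 (mod 2*pi)
cos(0*pi/12) = 1.0000, sin(0*pi/12) = 0.0000
U^12 x = (1.0000 * 3 - 0.0000 * 1, 0.0000 * 3 + 1.0000 * 1)
= (3.0000, 1.0000)
||U^12 x|| = sqrt(3.0000^2 + 1.0000^2) = sqrt(10.0000) = 3.1623

3.1623


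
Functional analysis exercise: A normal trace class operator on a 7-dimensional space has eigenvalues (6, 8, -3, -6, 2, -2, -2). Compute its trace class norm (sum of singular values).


For a normal operator, singular values equal |eigenvalues|.
Trace norm = sum |lambda_i| = 6 + 8 + 3 + 6 + 2 + 2 + 2
= 29

29
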